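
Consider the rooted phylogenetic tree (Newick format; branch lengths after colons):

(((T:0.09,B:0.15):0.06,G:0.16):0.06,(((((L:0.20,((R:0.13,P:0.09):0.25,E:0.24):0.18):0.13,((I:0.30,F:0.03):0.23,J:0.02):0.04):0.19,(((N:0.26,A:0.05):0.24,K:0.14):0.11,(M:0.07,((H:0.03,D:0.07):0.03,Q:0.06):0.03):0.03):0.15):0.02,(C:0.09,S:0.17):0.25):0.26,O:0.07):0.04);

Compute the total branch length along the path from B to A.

The path runs B → … → MRCA → … → A; the MRCA is the root of the tree.
Branch lengths along that path: 0.15 + 0.06 + 0.06 + 0.04 + 0.26 + 0.02 + 0.15 + 0.11 + 0.24 + 0.05 = 1.14.

1.14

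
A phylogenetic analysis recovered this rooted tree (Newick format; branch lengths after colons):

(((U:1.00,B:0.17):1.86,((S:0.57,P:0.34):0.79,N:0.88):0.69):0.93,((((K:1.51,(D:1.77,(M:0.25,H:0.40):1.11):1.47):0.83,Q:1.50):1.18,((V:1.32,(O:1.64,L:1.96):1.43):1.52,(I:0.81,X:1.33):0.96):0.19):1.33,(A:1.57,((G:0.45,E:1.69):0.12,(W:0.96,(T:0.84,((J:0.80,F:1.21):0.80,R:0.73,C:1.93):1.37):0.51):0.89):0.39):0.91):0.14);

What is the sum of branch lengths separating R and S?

7.92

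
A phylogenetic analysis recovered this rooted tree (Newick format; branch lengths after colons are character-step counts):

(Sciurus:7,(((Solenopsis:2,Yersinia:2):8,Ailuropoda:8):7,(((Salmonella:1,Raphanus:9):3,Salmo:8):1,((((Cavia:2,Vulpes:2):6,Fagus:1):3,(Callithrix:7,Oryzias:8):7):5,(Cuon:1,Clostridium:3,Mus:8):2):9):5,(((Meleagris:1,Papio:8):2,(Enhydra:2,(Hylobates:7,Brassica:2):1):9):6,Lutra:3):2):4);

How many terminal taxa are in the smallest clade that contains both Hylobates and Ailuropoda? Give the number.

The MRCA of Hylobates and Ailuropoda is the node subtending (((Solenopsis,Yersinia),Ailuropoda),(((Salmonella,Raphanus),Salmo),((((Cavia,Vulpes),Fagus),(Callithrix,Oryzias)),(Cuon,Clostridium,Mus))),(((Meleagris,Papio),(Enhydra,(Hylobates,Brassica))),Lutra)).
That clade contains 20 terminal taxa: Ailuropoda, Brassica, Callithrix, Cavia, Clostridium, Cuon, Enhydra, Fagus, Hylobates, Lutra, Meleagris, Mus, Oryzias, Papio, Raphanus, Salmo, Salmonella, Solenopsis, Vulpes, Yersinia.

20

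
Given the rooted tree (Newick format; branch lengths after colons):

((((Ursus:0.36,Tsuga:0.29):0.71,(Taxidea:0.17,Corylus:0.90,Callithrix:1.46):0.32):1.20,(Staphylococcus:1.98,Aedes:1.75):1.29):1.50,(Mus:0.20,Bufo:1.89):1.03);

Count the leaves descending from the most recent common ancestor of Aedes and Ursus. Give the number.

The MRCA of Aedes and Ursus is the node subtending (((Ursus,Tsuga),(Taxidea,Corylus,Callithrix)),(Staphylococcus,Aedes)).
That clade contains 7 terminal taxa: Aedes, Callithrix, Corylus, Staphylococcus, Taxidea, Tsuga, Ursus.

7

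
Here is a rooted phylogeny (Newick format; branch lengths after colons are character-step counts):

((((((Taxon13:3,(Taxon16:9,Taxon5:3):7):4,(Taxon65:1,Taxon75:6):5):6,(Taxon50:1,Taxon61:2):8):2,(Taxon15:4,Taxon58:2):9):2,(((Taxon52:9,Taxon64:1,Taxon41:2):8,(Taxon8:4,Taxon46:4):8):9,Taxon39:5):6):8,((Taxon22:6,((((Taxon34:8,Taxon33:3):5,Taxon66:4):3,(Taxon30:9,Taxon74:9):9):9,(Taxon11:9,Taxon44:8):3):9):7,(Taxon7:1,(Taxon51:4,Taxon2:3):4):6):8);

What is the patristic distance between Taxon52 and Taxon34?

89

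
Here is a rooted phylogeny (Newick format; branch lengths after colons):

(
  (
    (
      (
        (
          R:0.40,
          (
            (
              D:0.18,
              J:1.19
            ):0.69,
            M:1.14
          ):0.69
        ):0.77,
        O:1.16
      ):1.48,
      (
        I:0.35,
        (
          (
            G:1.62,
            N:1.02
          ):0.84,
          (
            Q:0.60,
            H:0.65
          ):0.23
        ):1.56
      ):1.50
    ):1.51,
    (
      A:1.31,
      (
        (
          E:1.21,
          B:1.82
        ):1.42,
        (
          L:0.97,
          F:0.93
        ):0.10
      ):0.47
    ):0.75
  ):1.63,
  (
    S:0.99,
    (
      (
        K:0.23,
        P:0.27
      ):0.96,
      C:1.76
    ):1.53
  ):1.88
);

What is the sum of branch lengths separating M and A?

The path runs M → … → MRCA → … → A; the MRCA is the node subtending ((((R,((D,J),M)),O),(I,((G,N),(Q,H)))),(A,((E,B),(L,F)))).
Branch lengths along that path: 1.14 + 0.69 + 0.77 + 1.48 + 1.51 + 0.75 + 1.31 = 7.65.

7.65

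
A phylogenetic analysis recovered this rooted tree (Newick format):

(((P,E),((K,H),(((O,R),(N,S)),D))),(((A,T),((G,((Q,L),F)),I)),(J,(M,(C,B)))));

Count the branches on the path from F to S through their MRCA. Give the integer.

12

The MRCA of F and S is the root of the tree.
From F up to that node: 6 branches. From S up to the same node: 6 branches. Total: 6 + 6 = 12.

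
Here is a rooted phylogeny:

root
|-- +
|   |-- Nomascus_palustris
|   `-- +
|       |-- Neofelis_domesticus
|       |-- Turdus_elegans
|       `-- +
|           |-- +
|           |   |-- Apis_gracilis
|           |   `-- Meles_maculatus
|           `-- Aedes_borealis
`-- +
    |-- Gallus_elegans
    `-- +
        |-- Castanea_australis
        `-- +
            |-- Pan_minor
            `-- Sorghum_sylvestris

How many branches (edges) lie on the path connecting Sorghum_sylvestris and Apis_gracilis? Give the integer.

9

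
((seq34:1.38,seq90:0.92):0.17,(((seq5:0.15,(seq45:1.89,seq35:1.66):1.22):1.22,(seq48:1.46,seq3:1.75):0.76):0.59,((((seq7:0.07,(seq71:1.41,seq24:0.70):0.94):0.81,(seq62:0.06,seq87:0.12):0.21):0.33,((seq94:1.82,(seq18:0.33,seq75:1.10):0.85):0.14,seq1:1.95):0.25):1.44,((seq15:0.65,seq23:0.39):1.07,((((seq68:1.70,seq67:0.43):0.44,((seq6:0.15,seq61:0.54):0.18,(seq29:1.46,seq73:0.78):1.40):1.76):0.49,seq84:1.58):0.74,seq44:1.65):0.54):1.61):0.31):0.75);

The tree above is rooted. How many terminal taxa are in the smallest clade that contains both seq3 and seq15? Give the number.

The MRCA of seq3 and seq15 is the node subtending (((seq5,(seq45,seq35)),(seq48,seq3)),((((seq7,(seq71,seq24)),(seq62,seq87)),((seq94,(seq18,seq75)),seq1)),((seq15,seq23),((((seq68,seq67),((seq6,seq61),(seq29,seq73))),seq84),seq44)))).
That clade contains 24 terminal taxa: seq1, seq15, seq18, seq23, seq24, seq29, seq3, seq35, seq44, seq45, seq48, seq5, seq6, seq61, seq62, seq67, seq68, seq7, seq71, seq73, seq75, seq84, seq87, seq94.

24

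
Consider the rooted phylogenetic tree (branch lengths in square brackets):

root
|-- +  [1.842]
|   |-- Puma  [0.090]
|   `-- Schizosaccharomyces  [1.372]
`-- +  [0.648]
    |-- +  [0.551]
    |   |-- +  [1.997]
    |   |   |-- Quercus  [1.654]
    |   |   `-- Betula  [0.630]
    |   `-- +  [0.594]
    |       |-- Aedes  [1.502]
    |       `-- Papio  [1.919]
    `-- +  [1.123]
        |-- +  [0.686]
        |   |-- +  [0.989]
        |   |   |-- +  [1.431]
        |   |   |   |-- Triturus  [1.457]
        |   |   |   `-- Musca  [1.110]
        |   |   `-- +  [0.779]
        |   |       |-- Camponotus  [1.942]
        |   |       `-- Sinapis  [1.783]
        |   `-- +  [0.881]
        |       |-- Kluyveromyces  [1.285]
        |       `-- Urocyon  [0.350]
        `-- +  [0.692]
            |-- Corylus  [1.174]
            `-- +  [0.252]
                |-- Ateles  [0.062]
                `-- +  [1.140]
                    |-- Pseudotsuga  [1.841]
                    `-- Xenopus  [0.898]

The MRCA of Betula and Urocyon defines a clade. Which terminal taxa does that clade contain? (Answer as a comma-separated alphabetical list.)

Tracing Betula: it sits inside (Quercus,Betula).
Tracing Urocyon: it sits inside (Kluyveromyces,Urocyon).
The smallest clade enclosing both is (((Quercus,Betula),(Aedes,Papio)),((((Triturus,Musca),(Camponotus,Sinapis)),(Kluyveromyces,Urocyon)),(Corylus,(Ateles,(Pseudotsuga,Xenopus))))); the answer is its 14 terminal taxa in alphabetical order.

Aedes, Ateles, Betula, Camponotus, Corylus, Kluyveromyces, Musca, Papio, Pseudotsuga, Quercus, Sinapis, Triturus, Urocyon, Xenopus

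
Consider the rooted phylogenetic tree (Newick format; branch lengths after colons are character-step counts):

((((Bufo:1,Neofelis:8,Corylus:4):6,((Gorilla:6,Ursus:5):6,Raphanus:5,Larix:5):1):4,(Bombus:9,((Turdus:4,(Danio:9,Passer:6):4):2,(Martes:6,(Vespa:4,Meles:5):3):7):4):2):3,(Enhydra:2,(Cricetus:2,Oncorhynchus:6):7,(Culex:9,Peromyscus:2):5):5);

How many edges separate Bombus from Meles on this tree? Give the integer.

The MRCA of Bombus and Meles is the node subtending (Bombus,((Turdus,(Danio,Passer)),(Martes,(Vespa,Meles)))).
From Bombus up to that node: 1 branch. From Meles up to the same node: 4 branches. Total: 1 + 4 = 5.

5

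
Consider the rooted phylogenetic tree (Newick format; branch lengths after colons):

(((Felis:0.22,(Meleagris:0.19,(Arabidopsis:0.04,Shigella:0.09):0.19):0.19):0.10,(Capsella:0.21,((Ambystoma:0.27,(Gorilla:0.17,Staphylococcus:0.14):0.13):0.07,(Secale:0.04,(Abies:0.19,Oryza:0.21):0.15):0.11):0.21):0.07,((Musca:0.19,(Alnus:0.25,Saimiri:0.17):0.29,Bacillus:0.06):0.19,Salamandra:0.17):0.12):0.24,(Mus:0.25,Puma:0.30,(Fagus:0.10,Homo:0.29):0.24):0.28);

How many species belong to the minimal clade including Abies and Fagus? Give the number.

20

The MRCA of Abies and Fagus is the root, so the clade is the entire tree.
That clade contains 20 terminal taxa: Abies, Alnus, Ambystoma, Arabidopsis, Bacillus, Capsella, Fagus, Felis, Gorilla, Homo, Meleagris, Mus, Musca, Oryza, Puma, Saimiri, Salamandra, Secale, Shigella, Staphylococcus.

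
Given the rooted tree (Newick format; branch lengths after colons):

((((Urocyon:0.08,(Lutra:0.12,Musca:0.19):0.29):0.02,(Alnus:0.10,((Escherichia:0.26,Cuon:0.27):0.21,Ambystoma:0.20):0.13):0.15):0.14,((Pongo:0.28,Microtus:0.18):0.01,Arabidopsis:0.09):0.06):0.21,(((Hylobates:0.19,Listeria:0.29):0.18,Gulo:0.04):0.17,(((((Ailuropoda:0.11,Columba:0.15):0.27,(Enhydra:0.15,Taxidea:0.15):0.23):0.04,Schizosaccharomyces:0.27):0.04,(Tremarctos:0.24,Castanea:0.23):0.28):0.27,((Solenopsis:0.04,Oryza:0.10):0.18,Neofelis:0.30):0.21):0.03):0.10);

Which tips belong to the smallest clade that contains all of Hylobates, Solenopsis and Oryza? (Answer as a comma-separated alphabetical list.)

Tracing Hylobates: it sits inside (Hylobates,Listeria).
Tracing Solenopsis: it sits inside (Solenopsis,Oryza).
Tracing Oryza: it sits inside (Solenopsis,Oryza).
The smallest clade enclosing all 3 is (((Hylobates,Listeria),Gulo),(((((Ailuropoda,Columba),(Enhydra,Taxidea)),Schizosaccharomyces),(Tremarctos,Castanea)),((Solenopsis,Oryza),Neofelis))); the answer is its 13 terminal taxa in alphabetical order.

Ailuropoda, Castanea, Columba, Enhydra, Gulo, Hylobates, Listeria, Neofelis, Oryza, Schizosaccharomyces, Solenopsis, Taxidea, Tremarctos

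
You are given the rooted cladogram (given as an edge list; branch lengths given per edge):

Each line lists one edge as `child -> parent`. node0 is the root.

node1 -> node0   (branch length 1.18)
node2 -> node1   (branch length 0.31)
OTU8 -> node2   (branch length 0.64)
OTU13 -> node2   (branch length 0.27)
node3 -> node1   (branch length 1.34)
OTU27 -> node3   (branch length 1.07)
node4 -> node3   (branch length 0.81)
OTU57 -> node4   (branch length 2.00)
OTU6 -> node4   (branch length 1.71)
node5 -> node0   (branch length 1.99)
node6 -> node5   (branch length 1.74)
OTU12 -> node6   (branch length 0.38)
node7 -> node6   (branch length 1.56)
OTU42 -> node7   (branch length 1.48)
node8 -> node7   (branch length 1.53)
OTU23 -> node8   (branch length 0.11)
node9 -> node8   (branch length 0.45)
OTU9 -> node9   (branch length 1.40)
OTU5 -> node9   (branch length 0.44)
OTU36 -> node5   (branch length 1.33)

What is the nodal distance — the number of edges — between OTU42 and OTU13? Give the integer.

7

The MRCA of OTU42 and OTU13 is the root of the tree.
From OTU42 up to that node: 4 branches. From OTU13 up to the same node: 3 branches. Total: 4 + 3 = 7.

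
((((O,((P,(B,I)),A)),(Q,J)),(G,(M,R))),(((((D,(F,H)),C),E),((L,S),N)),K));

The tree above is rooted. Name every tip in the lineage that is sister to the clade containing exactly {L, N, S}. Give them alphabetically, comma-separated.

C, D, E, F, H

The clade containing exactly {L, N, S} attaches to the tree at the node subtending ((((D,(F,H)),C),E),((L,S),N)).
The other lineage descending from that same node — the sister group — is (((D,(F,H)),C),E); its 5 tips in alphabetical order are the answer.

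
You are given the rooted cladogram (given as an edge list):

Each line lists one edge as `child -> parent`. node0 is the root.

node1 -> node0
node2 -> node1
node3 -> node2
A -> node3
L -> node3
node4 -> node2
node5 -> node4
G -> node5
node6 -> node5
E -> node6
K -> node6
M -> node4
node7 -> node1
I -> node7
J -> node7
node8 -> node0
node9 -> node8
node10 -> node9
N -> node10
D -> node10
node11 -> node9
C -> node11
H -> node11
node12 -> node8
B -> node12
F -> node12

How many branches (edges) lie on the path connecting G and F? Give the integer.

The MRCA of G and F is the root of the tree.
From G up to that node: 5 branches. From F up to the same node: 3 branches. Total: 5 + 3 = 8.

8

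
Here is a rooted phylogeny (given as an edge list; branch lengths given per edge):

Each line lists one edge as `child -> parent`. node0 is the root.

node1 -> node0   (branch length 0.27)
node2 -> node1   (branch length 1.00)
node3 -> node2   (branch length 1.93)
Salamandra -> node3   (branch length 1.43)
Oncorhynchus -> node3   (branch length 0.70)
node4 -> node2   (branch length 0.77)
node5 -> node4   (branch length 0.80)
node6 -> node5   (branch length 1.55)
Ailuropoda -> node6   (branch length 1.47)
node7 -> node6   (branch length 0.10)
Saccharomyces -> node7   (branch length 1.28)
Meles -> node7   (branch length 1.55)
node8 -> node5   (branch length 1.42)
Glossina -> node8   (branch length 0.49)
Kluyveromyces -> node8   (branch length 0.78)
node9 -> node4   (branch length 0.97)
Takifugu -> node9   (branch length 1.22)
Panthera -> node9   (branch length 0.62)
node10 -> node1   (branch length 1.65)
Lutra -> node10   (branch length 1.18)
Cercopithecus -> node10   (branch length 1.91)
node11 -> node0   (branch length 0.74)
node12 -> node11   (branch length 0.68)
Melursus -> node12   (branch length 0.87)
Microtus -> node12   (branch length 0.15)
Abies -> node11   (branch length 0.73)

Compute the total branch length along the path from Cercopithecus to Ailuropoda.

9.15

The path runs Cercopithecus → … → MRCA → … → Ailuropoda; the MRCA is the node subtending (((Salamandra,Oncorhynchus),(((Ailuropoda,(Saccharomyces,Meles)),(Glossina,Kluyveromyces)),(Takifugu,Panthera))),(Lutra,Cercopithecus)).
Branch lengths along that path: 1.91 + 1.65 + 1.00 + 0.77 + 0.80 + 1.55 + 1.47 = 9.15.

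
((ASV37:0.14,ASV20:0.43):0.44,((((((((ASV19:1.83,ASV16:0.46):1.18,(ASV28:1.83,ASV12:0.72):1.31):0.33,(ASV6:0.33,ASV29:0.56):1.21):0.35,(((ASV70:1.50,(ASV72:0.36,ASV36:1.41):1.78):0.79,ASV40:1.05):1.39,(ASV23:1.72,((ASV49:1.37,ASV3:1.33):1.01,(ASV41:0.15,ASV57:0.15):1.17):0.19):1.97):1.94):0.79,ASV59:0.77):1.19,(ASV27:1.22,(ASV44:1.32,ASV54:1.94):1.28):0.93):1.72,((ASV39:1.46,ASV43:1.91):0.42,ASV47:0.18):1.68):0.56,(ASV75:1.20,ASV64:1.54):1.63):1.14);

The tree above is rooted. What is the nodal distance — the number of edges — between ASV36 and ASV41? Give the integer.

The MRCA of ASV36 and ASV41 is the node subtending (((ASV70,(ASV72,ASV36)),ASV40),(ASV23,((ASV49,ASV3),(ASV41,ASV57)))).
From ASV36 up to that node: 4 branches. From ASV41 up to the same node: 4 branches. Total: 4 + 4 = 8.

8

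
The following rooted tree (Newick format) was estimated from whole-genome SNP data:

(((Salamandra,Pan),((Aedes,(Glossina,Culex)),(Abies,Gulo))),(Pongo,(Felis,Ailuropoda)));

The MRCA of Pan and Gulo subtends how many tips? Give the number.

7

The MRCA of Pan and Gulo is the node subtending ((Salamandra,Pan),((Aedes,(Glossina,Culex)),(Abies,Gulo))).
That clade contains 7 terminal taxa: Abies, Aedes, Culex, Glossina, Gulo, Pan, Salamandra.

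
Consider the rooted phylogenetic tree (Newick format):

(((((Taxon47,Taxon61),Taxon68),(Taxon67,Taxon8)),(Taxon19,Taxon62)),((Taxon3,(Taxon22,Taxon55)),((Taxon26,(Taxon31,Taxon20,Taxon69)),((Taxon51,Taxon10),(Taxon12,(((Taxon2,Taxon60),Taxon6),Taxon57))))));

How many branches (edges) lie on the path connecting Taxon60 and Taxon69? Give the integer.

The MRCA of Taxon60 and Taxon69 is the node subtending ((Taxon26,(Taxon31,Taxon20,Taxon69)),((Taxon51,Taxon10),(Taxon12,(((Taxon2,Taxon60),Taxon6),Taxon57)))).
From Taxon60 up to that node: 6 branches. From Taxon69 up to the same node: 3 branches. Total: 6 + 3 = 9.

9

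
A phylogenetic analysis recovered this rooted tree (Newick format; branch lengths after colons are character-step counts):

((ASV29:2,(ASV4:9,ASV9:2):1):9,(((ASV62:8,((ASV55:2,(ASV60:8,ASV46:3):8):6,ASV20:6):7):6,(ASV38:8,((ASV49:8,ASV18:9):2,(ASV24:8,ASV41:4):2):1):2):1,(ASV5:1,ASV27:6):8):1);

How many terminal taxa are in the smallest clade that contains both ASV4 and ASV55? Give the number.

15

The MRCA of ASV4 and ASV55 is the root, so the clade is the entire tree.
That clade contains 15 terminal taxa: ASV18, ASV20, ASV24, ASV27, ASV29, ASV38, ASV4, ASV41, ASV46, ASV49, ASV5, ASV55, ASV60, ASV62, ASV9.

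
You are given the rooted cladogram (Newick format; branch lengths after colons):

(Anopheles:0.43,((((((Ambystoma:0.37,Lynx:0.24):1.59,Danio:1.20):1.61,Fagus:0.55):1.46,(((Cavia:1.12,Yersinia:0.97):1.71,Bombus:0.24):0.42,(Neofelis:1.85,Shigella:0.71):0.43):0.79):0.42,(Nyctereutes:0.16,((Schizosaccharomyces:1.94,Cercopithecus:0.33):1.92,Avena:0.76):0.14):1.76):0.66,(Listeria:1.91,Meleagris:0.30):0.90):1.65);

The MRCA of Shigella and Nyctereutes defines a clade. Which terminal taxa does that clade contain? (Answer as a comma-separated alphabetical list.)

Ambystoma, Avena, Bombus, Cavia, Cercopithecus, Danio, Fagus, Lynx, Neofelis, Nyctereutes, Schizosaccharomyces, Shigella, Yersinia

Tracing Shigella: it sits inside (Neofelis,Shigella).
Tracing Nyctereutes: it sits inside (Nyctereutes,((Schizosaccharomyces,Cercopithecus),Avena)).
The smallest clade enclosing both is (((((Ambystoma,Lynx),Danio),Fagus),(((Cavia,Yersinia),Bombus),(Neofelis,Shigella))),(Nyctereutes,((Schizosaccharomyces,Cercopithecus),Avena))); the answer is its 13 terminal taxa in alphabetical order.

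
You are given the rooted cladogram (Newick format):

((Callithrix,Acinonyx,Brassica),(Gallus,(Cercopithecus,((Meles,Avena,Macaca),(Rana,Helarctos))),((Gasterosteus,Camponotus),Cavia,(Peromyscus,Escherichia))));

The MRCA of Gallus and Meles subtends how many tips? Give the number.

The MRCA of Gallus and Meles is the node subtending (Gallus,(Cercopithecus,((Meles,Avena,Macaca),(Rana,Helarctos))),((Gasterosteus,Camponotus),Cavia,(Peromyscus,Escherichia))).
That clade contains 12 terminal taxa: Avena, Camponotus, Cavia, Cercopithecus, Escherichia, Gallus, Gasterosteus, Helarctos, Macaca, Meles, Peromyscus, Rana.

12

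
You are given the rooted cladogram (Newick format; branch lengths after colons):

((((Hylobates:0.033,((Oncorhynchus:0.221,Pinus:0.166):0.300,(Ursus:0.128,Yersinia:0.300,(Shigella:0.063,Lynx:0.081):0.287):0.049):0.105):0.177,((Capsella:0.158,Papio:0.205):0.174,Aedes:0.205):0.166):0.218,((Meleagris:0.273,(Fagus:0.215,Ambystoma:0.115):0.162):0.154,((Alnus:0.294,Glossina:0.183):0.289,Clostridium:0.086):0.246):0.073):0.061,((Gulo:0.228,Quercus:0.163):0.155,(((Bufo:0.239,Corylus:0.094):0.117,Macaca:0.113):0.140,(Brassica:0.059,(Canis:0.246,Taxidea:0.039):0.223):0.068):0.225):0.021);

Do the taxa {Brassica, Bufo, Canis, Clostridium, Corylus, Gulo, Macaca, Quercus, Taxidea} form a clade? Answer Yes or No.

The MRCA of the listed taxa is the root, so the smallest clade containing them is the whole tree.
That clade also contains Aedes, Alnus, Ambystoma, Capsella, Fagus, Glossina, Hylobates, Lynx, Meleagris, Oncorhynchus, Papio, Pinus, Shigella, Ursus, Yersinia, which are not in the proposed group, so the group is not monophyletic.

No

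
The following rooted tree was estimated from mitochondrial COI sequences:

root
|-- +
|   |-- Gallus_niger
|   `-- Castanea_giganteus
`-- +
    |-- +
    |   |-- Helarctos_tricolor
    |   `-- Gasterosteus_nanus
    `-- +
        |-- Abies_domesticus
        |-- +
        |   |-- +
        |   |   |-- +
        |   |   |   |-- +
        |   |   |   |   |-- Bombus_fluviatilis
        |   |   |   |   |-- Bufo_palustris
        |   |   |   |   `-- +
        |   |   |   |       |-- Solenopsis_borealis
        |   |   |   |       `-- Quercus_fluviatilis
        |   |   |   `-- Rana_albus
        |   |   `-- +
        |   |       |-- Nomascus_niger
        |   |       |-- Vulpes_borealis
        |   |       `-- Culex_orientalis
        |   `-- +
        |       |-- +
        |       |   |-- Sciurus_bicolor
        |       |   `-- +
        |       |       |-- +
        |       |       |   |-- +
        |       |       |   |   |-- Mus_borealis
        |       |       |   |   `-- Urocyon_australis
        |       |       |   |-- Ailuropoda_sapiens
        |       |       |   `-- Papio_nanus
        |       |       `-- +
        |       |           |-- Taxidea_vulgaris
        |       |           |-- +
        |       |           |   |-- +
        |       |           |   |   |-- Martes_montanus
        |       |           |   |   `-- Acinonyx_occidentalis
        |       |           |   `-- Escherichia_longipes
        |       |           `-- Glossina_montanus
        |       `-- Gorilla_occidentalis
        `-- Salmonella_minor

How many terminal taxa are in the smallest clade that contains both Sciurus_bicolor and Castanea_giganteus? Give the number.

The MRCA of Sciurus_bicolor and Castanea_giganteus is the root, so the clade is the entire tree.
That clade contains 25 terminal taxa: Abies_domesticus, Acinonyx_occidentalis, Ailuropoda_sapiens, Bombus_fluviatilis, Bufo_palustris, Castanea_giganteus, Culex_orientalis, Escherichia_longipes, Gallus_niger, Gasterosteus_nanus, Glossina_montanus, Gorilla_occidentalis, Helarctos_tricolor, Martes_montanus, Mus_borealis, Nomascus_niger, Papio_nanus, Quercus_fluviatilis, Rana_albus, Salmonella_minor, Sciurus_bicolor, Solenopsis_borealis, Taxidea_vulgaris, Urocyon_australis, Vulpes_borealis.

25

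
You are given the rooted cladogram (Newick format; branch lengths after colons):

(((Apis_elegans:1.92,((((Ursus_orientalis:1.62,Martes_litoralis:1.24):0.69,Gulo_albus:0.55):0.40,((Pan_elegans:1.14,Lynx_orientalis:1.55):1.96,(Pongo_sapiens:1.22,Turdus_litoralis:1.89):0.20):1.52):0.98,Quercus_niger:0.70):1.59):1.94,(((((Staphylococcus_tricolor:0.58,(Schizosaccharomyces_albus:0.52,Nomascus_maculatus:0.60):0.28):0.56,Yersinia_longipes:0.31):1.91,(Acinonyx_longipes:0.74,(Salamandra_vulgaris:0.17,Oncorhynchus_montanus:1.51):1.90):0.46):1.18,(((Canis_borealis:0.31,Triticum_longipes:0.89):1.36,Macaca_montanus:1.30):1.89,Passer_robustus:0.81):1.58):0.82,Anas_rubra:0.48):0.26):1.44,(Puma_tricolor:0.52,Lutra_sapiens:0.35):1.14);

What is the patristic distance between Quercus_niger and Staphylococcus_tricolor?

9.54

The path runs Quercus_niger → … → MRCA → … → Staphylococcus_tricolor; the MRCA is the node subtending ((Apis_elegans,((((Ursus_orientalis,Martes_litoralis),Gulo_albus),((Pan_elegans,Lynx_orientalis),(Pongo_sapiens,Turdus_litoralis))),Quercus_niger)),(((((Staphylococcus_tricolor,(Schizosaccharomyces_albus,Nomascus_maculatus)),Yersinia_longipes),(Acinonyx_longipes,(Salamandra_vulgaris,Oncorhynchus_montanus))),(((Canis_borealis,Triticum_longipes),Macaca_montanus),Passer_robustus)),Anas_rubra)).
Branch lengths along that path: 0.70 + 1.59 + 1.94 + 0.26 + 0.82 + 1.18 + 1.91 + 0.56 + 0.58 = 9.54.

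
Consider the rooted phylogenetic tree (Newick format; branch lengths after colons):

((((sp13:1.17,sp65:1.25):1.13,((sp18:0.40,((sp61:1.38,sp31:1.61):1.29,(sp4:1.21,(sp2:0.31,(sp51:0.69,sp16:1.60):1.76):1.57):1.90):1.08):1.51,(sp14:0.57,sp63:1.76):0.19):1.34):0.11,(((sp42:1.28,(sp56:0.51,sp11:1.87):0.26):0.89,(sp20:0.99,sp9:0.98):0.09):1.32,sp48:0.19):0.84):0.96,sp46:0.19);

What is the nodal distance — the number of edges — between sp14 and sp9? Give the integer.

8

The MRCA of sp14 and sp9 is the node subtending (((sp13,sp65),((sp18,((sp61,sp31),(sp4,(sp2,(sp51,sp16))))),(sp14,sp63))),(((sp42,(sp56,sp11)),(sp20,sp9)),sp48)).
From sp14 up to that node: 4 branches. From sp9 up to the same node: 4 branches. Total: 4 + 4 = 8.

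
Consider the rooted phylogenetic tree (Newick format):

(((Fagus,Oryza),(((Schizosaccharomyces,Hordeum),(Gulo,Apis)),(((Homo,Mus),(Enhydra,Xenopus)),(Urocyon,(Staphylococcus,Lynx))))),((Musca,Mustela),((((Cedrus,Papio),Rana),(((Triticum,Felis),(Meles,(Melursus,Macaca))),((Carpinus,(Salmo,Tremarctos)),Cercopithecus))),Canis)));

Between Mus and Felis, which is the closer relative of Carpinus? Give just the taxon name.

Felis

The MRCA of Carpinus and Felis subtends (((Triticum,Felis),(Meles,(Melursus,Macaca))),((Carpinus,(Salmo,Tremarctos)),Cercopithecus)) (9 taxa).
The MRCA of Carpinus and Mus is the root, subtending the entire tree (28 taxa).
The first is nested inside the second, so Carpinus shares a more recent common ancestor with Felis.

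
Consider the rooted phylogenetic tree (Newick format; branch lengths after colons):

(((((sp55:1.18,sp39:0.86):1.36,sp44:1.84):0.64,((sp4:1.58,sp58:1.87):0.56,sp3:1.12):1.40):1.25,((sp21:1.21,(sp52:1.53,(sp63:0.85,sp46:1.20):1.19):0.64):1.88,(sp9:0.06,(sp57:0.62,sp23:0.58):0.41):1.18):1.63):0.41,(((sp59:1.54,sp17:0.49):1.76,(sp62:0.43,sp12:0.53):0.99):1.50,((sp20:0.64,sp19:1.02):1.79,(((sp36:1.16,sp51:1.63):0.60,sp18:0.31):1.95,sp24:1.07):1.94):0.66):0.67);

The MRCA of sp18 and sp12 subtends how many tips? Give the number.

10

The MRCA of sp18 and sp12 is the node subtending (((sp59,sp17),(sp62,sp12)),((sp20,sp19),(((sp36,sp51),sp18),sp24))).
That clade contains 10 terminal taxa: sp12, sp17, sp18, sp19, sp20, sp24, sp36, sp51, sp59, sp62.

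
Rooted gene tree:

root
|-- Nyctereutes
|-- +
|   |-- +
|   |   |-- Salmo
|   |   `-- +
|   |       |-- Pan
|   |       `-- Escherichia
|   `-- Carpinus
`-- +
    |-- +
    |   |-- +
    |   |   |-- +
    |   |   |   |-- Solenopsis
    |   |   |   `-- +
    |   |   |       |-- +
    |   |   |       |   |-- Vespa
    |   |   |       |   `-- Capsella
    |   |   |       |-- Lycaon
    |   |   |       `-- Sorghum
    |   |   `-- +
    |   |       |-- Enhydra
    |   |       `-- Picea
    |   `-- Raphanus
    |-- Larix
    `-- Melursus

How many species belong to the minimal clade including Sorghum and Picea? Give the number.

7

The MRCA of Sorghum and Picea is the node subtending ((Solenopsis,((Vespa,Capsella),Lycaon,Sorghum)),(Enhydra,Picea)).
That clade contains 7 terminal taxa: Capsella, Enhydra, Lycaon, Picea, Solenopsis, Sorghum, Vespa.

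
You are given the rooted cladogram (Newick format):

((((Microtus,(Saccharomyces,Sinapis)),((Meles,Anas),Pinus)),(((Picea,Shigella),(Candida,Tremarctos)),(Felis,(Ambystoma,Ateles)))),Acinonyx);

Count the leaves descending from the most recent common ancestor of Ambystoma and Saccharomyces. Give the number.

13

The MRCA of Ambystoma and Saccharomyces is the node subtending (((Microtus,(Saccharomyces,Sinapis)),((Meles,Anas),Pinus)),(((Picea,Shigella),(Candida,Tremarctos)),(Felis,(Ambystoma,Ateles)))).
That clade contains 13 terminal taxa: Ambystoma, Anas, Ateles, Candida, Felis, Meles, Microtus, Picea, Pinus, Saccharomyces, Shigella, Sinapis, Tremarctos.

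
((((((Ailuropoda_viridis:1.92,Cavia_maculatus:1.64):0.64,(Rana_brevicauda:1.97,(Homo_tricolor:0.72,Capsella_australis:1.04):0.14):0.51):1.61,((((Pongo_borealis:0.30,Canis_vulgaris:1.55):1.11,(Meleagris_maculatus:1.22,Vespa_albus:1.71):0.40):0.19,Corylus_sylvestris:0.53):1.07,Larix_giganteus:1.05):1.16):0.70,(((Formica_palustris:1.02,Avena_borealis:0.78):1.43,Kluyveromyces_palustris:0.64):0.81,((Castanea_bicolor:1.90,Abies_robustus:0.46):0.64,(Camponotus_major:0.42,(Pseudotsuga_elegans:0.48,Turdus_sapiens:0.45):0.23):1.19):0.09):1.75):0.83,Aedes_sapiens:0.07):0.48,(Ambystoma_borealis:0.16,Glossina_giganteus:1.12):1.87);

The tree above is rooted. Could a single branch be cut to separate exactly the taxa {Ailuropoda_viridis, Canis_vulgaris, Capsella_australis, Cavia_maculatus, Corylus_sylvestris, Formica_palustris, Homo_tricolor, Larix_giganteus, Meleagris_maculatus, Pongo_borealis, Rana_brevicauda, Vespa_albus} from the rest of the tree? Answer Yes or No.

The MRCA of the listed taxa subtends ((((Ailuropoda_viridis,Cavia_maculatus),(Rana_brevicauda,(Homo_tricolor,Capsella_australis))),((((Pongo_borealis,Canis_vulgaris),(Meleagris_maculatus,Vespa_albus)),Corylus_sylvestris),Larix_giganteus)),(((Formica_palustris,Avena_borealis),Kluyveromyces_palustris),((Castanea_bicolor,Abies_robustus),(Camponotus_major,(Pseudotsuga_elegans,Turdus_sapiens))))).
That clade also contains Abies_robustus, Avena_borealis, Camponotus_major, Castanea_bicolor, Kluyveromyces_palustris, Pseudotsuga_elegans, Turdus_sapiens, which are not in the proposed group, so the group is not monophyletic.

No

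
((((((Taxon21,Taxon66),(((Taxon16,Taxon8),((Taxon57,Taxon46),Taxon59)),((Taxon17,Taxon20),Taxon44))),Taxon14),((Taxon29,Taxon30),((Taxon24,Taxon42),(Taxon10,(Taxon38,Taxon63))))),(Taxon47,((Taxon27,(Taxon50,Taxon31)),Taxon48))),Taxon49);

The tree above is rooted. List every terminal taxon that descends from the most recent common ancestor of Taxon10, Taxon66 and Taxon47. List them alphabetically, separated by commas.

Taxon10, Taxon14, Taxon16, Taxon17, Taxon20, Taxon21, Taxon24, Taxon27, Taxon29, Taxon30, Taxon31, Taxon38, Taxon42, Taxon44, Taxon46, Taxon47, Taxon48, Taxon50, Taxon57, Taxon59, Taxon63, Taxon66, Taxon8

Tracing Taxon10: it sits inside (Taxon10,(Taxon38,Taxon63)).
Tracing Taxon66: it sits inside (Taxon21,Taxon66).
Tracing Taxon47: it sits inside (Taxon47,((Taxon27,(Taxon50,Taxon31)),Taxon48)).
The smallest clade enclosing all 3 is (((((Taxon21,Taxon66),(((Taxon16,Taxon8),((Taxon57,Taxon46),Taxon59)),((Taxon17,Taxon20),Taxon44))),Taxon14),((Taxon29,Taxon30),((Taxon24,Taxon42),(Taxon10,(Taxon38,Taxon63))))),(Taxon47,((Taxon27,(Taxon50,Taxon31)),Taxon48))); the answer is its 23 terminal taxa in alphabetical order.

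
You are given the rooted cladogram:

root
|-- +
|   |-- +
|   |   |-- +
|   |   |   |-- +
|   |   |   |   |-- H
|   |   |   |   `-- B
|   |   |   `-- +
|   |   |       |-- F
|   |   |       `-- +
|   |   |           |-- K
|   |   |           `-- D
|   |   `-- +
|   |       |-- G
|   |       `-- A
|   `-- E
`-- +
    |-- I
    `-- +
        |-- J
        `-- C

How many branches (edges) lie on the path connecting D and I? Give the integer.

8

The MRCA of D and I is the root of the tree.
From D up to that node: 6 branches. From I up to the same node: 2 branches. Total: 6 + 2 = 8.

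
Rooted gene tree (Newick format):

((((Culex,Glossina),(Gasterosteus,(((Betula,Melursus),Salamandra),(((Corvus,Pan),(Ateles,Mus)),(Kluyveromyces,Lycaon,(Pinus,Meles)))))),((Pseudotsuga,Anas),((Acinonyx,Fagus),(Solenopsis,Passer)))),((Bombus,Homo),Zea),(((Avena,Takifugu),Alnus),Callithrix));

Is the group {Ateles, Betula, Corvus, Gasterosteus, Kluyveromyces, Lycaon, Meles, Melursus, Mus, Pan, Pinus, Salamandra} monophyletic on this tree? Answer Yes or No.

Yes

The most recent common ancestor of these taxa subtends (Gasterosteus,(((Betula,Melursus),Salamandra),(((Corvus,Pan),(Ateles,Mus)),(Kluyveromyces,Lycaon,(Pinus,Meles))))).
That clade has exactly 12 tips — every listed taxon and nothing else — so the group is monophyletic.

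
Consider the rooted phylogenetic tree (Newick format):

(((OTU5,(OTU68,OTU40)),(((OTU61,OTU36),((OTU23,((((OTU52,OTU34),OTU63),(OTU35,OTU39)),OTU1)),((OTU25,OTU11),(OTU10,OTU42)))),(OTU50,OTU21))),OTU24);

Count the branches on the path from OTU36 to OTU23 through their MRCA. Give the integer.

The MRCA of OTU36 and OTU23 is the node subtending ((OTU61,OTU36),((OTU23,((((OTU52,OTU34),OTU63),(OTU35,OTU39)),OTU1)),((OTU25,OTU11),(OTU10,OTU42)))).
From OTU36 up to that node: 2 branches. From OTU23 up to the same node: 3 branches. Total: 2 + 3 = 5.

5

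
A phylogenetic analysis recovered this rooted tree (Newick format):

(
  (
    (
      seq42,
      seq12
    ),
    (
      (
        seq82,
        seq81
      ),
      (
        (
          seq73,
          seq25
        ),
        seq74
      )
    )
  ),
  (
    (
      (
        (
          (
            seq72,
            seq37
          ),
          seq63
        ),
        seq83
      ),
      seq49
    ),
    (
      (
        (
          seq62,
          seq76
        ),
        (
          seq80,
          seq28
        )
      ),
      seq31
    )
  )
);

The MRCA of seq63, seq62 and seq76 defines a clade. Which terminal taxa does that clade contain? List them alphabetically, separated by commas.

Tracing seq63: it sits inside ((seq72,seq37),seq63).
Tracing seq62: it sits inside (seq62,seq76).
Tracing seq76: it sits inside (seq62,seq76).
The smallest clade enclosing all 3 is (((((seq72,seq37),seq63),seq83),seq49),(((seq62,seq76),(seq80,seq28)),seq31)); the answer is its 10 terminal taxa in alphabetical order.

seq28, seq31, seq37, seq49, seq62, seq63, seq72, seq76, seq80, seq83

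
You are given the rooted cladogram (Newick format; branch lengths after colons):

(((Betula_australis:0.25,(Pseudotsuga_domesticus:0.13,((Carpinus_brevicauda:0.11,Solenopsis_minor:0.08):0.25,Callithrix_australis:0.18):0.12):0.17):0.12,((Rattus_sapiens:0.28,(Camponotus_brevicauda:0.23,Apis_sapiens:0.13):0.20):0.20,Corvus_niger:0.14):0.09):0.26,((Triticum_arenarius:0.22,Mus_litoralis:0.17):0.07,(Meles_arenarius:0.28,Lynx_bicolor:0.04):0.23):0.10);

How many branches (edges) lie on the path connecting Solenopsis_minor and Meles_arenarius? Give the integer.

The MRCA of Solenopsis_minor and Meles_arenarius is the root of the tree.
From Solenopsis_minor up to that node: 6 branches. From Meles_arenarius up to the same node: 3 branches. Total: 6 + 3 = 9.

9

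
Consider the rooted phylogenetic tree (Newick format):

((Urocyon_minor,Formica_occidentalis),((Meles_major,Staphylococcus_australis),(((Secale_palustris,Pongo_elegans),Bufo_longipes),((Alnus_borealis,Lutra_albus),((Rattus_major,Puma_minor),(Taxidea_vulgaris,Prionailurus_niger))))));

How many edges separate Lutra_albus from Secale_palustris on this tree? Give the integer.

The MRCA of Lutra_albus and Secale_palustris is the node subtending (((Secale_palustris,Pongo_elegans),Bufo_longipes),((Alnus_borealis,Lutra_albus),((Rattus_major,Puma_minor),(Taxidea_vulgaris,Prionailurus_niger)))).
From Lutra_albus up to that node: 3 branches. From Secale_palustris up to the same node: 3 branches. Total: 3 + 3 = 6.

6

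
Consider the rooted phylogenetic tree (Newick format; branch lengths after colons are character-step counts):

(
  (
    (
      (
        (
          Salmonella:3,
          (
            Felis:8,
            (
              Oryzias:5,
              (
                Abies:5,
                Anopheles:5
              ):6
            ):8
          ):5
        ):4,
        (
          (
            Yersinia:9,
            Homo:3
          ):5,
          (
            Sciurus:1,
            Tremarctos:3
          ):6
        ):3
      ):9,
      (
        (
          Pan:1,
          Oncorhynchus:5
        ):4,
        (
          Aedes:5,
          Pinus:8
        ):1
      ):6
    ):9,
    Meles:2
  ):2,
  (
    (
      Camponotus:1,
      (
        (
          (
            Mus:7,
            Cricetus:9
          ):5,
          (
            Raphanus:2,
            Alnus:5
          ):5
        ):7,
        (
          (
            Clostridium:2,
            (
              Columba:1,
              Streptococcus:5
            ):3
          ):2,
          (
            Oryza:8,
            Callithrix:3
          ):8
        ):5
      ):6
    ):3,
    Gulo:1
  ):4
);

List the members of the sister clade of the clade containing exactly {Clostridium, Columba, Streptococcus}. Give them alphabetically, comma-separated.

The clade containing exactly {Clostridium, Columba, Streptococcus} attaches to the tree at the node subtending ((Clostridium,(Columba,Streptococcus)),(Oryza,Callithrix)).
The other lineage descending from that same node — the sister group — is (Oryza,Callithrix); its 2 tips in alphabetical order are the answer.

Callithrix, Oryza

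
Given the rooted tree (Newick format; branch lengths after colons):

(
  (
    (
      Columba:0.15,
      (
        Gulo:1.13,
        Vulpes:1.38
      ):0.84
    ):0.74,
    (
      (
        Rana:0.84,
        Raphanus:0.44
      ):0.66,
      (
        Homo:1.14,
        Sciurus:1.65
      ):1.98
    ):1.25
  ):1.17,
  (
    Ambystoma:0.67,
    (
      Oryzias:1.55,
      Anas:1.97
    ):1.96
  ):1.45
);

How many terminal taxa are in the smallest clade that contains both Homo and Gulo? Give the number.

The MRCA of Homo and Gulo is the node subtending ((Columba,(Gulo,Vulpes)),((Rana,Raphanus),(Homo,Sciurus))).
That clade contains 7 terminal taxa: Columba, Gulo, Homo, Rana, Raphanus, Sciurus, Vulpes.

7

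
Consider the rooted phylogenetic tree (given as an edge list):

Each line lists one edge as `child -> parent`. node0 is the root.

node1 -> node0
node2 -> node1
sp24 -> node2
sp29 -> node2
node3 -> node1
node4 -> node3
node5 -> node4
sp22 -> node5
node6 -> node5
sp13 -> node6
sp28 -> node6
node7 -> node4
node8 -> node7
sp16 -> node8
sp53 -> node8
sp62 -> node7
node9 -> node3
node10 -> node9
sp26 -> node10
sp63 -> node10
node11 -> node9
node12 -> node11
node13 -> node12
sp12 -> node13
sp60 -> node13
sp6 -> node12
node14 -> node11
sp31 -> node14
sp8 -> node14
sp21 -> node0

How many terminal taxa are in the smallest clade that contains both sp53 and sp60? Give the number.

13

The MRCA of sp53 and sp60 is the node subtending (((sp22,(sp13,sp28)),((sp16,sp53),sp62)),((sp26,sp63),(((sp12,sp60),sp6),(sp31,sp8)))).
That clade contains 13 terminal taxa: sp12, sp13, sp16, sp22, sp26, sp28, sp31, sp53, sp6, sp60, sp62, sp63, sp8.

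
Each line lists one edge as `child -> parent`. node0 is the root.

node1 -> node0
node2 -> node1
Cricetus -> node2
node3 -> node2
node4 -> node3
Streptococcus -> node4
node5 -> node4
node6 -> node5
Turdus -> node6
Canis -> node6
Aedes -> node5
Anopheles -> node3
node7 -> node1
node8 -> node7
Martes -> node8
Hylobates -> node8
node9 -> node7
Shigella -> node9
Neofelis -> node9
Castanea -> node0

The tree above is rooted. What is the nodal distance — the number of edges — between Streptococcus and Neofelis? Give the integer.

The MRCA of Streptococcus and Neofelis is the node subtending ((Cricetus,((Streptococcus,((Turdus,Canis),Aedes)),Anopheles)),((Martes,Hylobates),(Shigella,Neofelis))).
From Streptococcus up to that node: 4 branches. From Neofelis up to the same node: 3 branches. Total: 4 + 3 = 7.

7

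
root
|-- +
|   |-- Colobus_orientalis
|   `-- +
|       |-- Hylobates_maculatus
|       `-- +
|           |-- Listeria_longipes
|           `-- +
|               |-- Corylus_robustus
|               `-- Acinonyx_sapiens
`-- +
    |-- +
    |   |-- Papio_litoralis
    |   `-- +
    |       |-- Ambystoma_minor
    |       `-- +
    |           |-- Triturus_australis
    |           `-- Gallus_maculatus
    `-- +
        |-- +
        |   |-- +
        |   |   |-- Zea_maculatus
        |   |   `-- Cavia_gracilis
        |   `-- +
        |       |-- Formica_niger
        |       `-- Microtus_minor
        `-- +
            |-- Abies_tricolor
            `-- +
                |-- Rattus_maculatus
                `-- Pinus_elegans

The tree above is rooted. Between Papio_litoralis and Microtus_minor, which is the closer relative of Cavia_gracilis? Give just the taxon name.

The MRCA of Cavia_gracilis and Microtus_minor subtends ((Zea_maculatus,Cavia_gracilis),(Formica_niger,Microtus_minor)) (4 taxa).
The MRCA of Cavia_gracilis and Papio_litoralis subtends ((Papio_litoralis,(Ambystoma_minor,(Triturus_australis,Gallus_maculatus))),(((Zea_maculatus,Cavia_gracilis),(Formica_niger,Microtus_minor)),(Abies_tricolor,(Rattus_maculatus,Pinus_elegans)))) (11 taxa).
The first is nested inside the second, so Cavia_gracilis shares a more recent common ancestor with Microtus_minor.

Microtus_minor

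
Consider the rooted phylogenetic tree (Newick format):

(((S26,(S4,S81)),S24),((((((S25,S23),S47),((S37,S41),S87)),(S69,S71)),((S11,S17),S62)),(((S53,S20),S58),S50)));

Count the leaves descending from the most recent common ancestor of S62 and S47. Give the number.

The MRCA of S62 and S47 is the node subtending (((((S25,S23),S47),((S37,S41),S87)),(S69,S71)),((S11,S17),S62)).
That clade contains 11 terminal taxa: S11, S17, S23, S25, S37, S41, S47, S62, S69, S71, S87.

11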